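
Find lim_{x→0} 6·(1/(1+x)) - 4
Direct substitution at x = 0 gives 2.

Final answer: 2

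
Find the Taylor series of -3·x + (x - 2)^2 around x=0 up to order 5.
x^2 - 7·x + 4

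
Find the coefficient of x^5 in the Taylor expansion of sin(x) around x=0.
Expand to order 5: sin(x) = x^5/120 - x^3/6 + x + O(x^6).
The coefficient of x^5 is 1/120.

Final answer: 1/120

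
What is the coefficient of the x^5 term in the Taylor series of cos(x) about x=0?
Expand to order 5: cos(x) = x^4/24 - x^2/2 + 1 + O(x^6).
The coefficient of x^5 is 0.

Final answer: 0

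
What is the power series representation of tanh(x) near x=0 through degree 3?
-x^3/3 + x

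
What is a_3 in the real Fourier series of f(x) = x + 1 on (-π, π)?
a_3 = (1/π) ∫_{-π}^{π} f(x)·cos(3x) dx.
Evaluate the integral (use parity and integration by parts as needed): a_3 = 0.

Final answer: 0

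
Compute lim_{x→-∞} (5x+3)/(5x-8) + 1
Evaluate the dominant behaviour as x → -∞; each term tends to a finite value or vanishes.
Limit = 2.

Final answer: 2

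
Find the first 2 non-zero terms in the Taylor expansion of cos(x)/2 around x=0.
1/2 - x^2/4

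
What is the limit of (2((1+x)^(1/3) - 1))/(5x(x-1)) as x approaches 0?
Both numerator and denominator → 0 as x → 0; this is a 0/0 indeterminate form.
Expand each to leading order near x = 0: numerator ~ 2·x/3, denominator ~ -5·x.
The limit of the ratio is -2/15.

Final answer: -2/15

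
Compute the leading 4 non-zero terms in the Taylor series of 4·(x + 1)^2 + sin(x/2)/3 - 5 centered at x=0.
-x^3/144 + 4·x^2 + 49·x/6 - 1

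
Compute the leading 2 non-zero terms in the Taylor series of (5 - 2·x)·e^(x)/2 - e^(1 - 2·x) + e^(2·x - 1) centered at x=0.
x·(2·e^(-1) + 3/2 + 2·e) - e + e^(-1) + 5/2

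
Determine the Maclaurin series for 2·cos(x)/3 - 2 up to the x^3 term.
-x^2/3 - 4/3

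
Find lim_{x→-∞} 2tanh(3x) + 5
Evaluate the dominant behaviour as x → -∞; each term tends to a finite value or vanishes.
Limit = 3.

Final answer: 3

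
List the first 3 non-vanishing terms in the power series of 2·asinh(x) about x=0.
3·x^5/20 - x^3/3 + 2·x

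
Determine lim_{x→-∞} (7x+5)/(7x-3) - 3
Evaluate the dominant behaviour as x → -∞; each term tends to a finite value or vanishes.
Limit = -2.

Final answer: -2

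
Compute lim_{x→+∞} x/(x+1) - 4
Evaluate the dominant behaviour as x → +∞; each term tends to a finite value or vanishes.
Limit = -3.

Final answer: -3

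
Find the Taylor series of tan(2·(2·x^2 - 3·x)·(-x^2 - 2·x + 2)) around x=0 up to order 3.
-578·x^3 + 20·x^2 - 12·x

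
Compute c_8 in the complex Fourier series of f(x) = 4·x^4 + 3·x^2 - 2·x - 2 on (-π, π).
Compute the real Fourier coefficients first: a_8 = 9/64 + π^2/2, b_8 = 1/2.
Then c_8 = (a_8 − i·b_8)/2 = 9/128 + π^2/4 - i/4.

Final answer: 9/128 + π^2/4 - i/4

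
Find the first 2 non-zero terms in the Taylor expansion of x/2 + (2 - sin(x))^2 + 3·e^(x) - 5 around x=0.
2 - x/2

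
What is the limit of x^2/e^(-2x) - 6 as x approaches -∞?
The quotient is an ∞/∞ indeterminate form as x → -∞.
Compare growth rates of the dominant terms (exponentials ≫ polynomials ≫ logarithms), or apply L'Hôpital's rule; the quotient → 0.
Adding the constant: 0 - 6 = -6. Limit = -6.

Final answer: -6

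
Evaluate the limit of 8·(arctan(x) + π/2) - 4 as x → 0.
Direct substitution at x = 0 gives -4 + 4·π.

Final answer: -4 + 4·π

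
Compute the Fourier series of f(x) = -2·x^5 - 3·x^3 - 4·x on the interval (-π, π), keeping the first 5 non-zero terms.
(-452 - 4·π^4 + 74·π^2)·sin(x) + (-7·π^2 + 29/2 + 2·π^4)·sin(2·x) + (-4·π^4/3 - 268/81 + 26·π^2/27)·sin(3·x) + (61/32 + π^2/4 + π^4)·sin(4·x) + (-4·π^4/5 - 14·π^2/25 - 916/625)·sin(5·x)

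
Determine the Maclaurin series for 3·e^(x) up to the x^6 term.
x^6/240 + x^5/40 + x^4/8 + x^3/2 + 3·x^2/2 + 3·x + 3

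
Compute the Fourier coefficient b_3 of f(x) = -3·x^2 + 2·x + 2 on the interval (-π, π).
b_3 = (1/π) ∫_{-π}^{π} f(x)·sin(3x) dx.
Evaluate the integral (use parity and integration by parts as needed): b_3 = 4/3.

Final answer: 4/3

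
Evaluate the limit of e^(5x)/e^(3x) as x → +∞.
This is an ∞/∞ indeterminate form as x → +∞.
Rewrite e^(5x)/e^(3x) = e^((5−3)x) = e^(2x); the exponent coefficient is 2 > 0 so e^(2x) → ∞.
Limit = ∞.

Final answer: ∞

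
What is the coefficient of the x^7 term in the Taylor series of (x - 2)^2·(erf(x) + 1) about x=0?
Expand to order 7: (x - 2)^2·(erf(x) + 1) = x^7/(105·√(π)) - 4·x^6/(5·√(π)) + 2·x^5/(15·√(π)) + 8·x^4/(3·√(π)) - 2·x^3/(3·√(π)) + x^2·(1 - 8/√(π)) + x·(-4 + 8/√(π)) + 4 + O(x^8).
The coefficient of x^7 is 1/(105·√(π)).

Final answer: 1/(105·√(π))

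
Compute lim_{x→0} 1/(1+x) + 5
Direct substitution at x = 0 gives 6.

Final answer: 6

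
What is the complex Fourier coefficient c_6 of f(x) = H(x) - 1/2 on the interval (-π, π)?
Compute the real Fourier coefficients first: a_6 = 0, b_6 = 0.
Then c_6 = (a_6 − i·b_6)/2 = 0.

Final answer: 0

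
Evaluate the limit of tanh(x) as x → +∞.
Evaluate the dominant behaviour as x → +∞; each term tends to a finite value or vanishes.
Limit = 1.

Final answer: 1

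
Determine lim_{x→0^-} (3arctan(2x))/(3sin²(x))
Both numerator and denominator → 0 as x → 0^-; this is a 0/0 indeterminate form.
Expand each to leading order near x = 0: numerator ~ 6·x, denominator ~ 3·x^2.
The limit of the ratio is -∞.

Final answer: -∞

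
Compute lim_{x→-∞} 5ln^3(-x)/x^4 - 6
The quotient is an ∞/∞ indeterminate form as x → -∞.
Compare growth rates of the dominant terms (exponentials ≫ polynomials ≫ logarithms), or apply L'Hôpital's rule; the quotient → 0.
Adding the constant: 0 - 6 = -6. Limit = -6.

Final answer: -6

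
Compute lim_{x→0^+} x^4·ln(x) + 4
The product is a 0·∞ indeterminate form at x → 0⁺.
Rewrite the product as ln(x) / x^(-4) and apply L'Hôpital, or use the standard hierarchy x^(-4) ≫ |ln x| as x → 0⁺.
The indeterminate product → 0, so the limit = 4.

Final answer: 4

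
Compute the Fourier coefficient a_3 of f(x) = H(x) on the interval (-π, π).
a_3 = (1/π) ∫_{-π}^{π} f(x)·cos(3x) dx.
Evaluate the integral (use parity and integration by parts as needed): a_3 = 0.

Final answer: 0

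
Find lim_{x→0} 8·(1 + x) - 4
Direct substitution at x = 0 gives 4.

Final answer: 4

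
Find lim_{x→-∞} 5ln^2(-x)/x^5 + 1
The quotient is an ∞/∞ indeterminate form as x → -∞.
Compare growth rates of the dominant terms (exponentials ≫ polynomials ≫ logarithms), or apply L'Hôpital's rule; the quotient → 0.
Adding the constant: 0 + 1 = 1. Limit = 1.

Final answer: 1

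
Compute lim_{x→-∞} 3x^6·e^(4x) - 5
The product is a 0·∞ indeterminate form at x → -∞.
Rewrite the product as 3x^6 / e^(-4x) (an ∞/∞ form) and apply L'Hôpital, or use the standard hierarchy e^(4|x|) ≫ |x^6| as x → -∞.
The indeterminate product → 0, so the limit = -5.

Final answer: -5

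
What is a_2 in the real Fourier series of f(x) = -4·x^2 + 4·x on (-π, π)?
a_2 = (1/π) ∫_{-π}^{π} f(x)·cos(2x) dx.
Evaluate the integral (use parity and integration by parts as needed): a_2 = -4.

Final answer: -4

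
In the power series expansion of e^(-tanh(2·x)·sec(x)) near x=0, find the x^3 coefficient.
Expand to order 3: e^(-tanh(2·x)·sec(x)) = x^3/3 + 2·x^2 - 2·x + 1 + O(x^4).
The coefficient of x^3 is 1/3.

Final answer: 1/3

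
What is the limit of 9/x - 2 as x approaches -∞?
Evaluate the dominant behaviour as x → -∞; each term tends to a finite value or vanishes.
Limit = -2.

Final answer: -2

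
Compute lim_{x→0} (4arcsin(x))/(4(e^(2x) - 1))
Both numerator and denominator → 0 as x → 0; this is a 0/0 indeterminate form.
Expand each to leading order near x = 0: numerator ~ 4·x, denominator ~ 8·x.
The limit of the ratio is 1/2.

Final answer: 1/2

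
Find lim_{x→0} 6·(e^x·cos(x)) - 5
Direct substitution at x = 0 gives 1.

Final answer: 1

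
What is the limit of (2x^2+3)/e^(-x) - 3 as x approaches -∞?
The quotient is an ∞/∞ indeterminate form as x → -∞.
Compare growth rates of the dominant terms (exponentials ≫ polynomials ≫ logarithms), or apply L'Hôpital's rule; the quotient → 0.
Adding the constant: 0 - 3 = -3. Limit = -3.

Final answer: -3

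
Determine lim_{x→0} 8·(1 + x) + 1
Direct substitution at x = 0 gives 9.

Final answer: 9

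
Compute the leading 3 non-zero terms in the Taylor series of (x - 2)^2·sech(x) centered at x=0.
-x^2 - 4·x + 4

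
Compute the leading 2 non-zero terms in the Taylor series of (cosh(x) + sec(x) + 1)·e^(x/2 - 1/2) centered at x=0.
3·x·e^(-1/2)/2 + 3·e^(-1/2)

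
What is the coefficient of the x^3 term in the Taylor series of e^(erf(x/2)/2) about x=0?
Expand to order 3: e^(erf(x/2)/2) = x^3·(-1/(24·√(π)) + 1/(48·π^(3/2))) + x^2/(8·π) + x/(2·√(π)) + 1 + O(x^4).
The coefficient of x^3 is -1/(24·√(π)) + 1/(48·π^(3/2)).

Final answer: -1/(24·√(π)) + 1/(48·π^(3/2))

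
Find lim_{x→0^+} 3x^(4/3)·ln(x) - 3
The product is a 0·∞ indeterminate form at x → 0⁺.
Rewrite the product as 3·ln(x) / x^(-4/3) and apply L'Hôpital, or use the standard hierarchy x^(-4/3) ≫ |ln x| as x → 0⁺.
The indeterminate product → 0, so the limit = -3.

Final answer: -3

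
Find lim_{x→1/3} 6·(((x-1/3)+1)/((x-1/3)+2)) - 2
Direct substitution at x = 1/3 gives 1.

Final answer: 1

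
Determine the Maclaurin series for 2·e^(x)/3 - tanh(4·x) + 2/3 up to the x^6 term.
x^6/1080 - 4915·x^5/36 + x^4/36 + 193·x^3/9 + x^2/3 - 10·x/3 + 4/3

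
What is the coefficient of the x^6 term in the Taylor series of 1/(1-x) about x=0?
Expand to order 6: 1/(1-x) = x^6 + x^5 + x^4 + x^3 + x^2 + x + 1 + O(x^7).
The coefficient of x^6 is 1.

Final answer: 1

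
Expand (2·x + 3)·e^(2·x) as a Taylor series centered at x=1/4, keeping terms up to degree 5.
7·e^(1/2)/2 + 9·e^(1/2)·(x - 1/4) + 11·e^(1/2)·(x - 1/4)^2 + 26·e^(1/2)·(x - 1/4)^3/3 + 5·e^(1/2)·(x - 1/4)^4 + 34·e^(1/2)·(x - 1/4)^5/15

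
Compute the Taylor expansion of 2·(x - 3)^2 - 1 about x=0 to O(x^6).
2·x^2 - 12·x + 17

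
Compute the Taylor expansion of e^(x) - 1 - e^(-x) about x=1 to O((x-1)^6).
(-e - 1 + e^(2))·e^(-1) + (1 + e^(2))·e^(-1)·(x - 1) + (-1 + e^(2))·e^(-1)·(x - 1)^2/2 + (1 + e^(2))·e^(-1)·(x - 1)^3/6 + (-1 + e^(2))·e^(-1)·(x - 1)^4/24 + (1 + e^(2))·e^(-1)·(x - 1)^5/120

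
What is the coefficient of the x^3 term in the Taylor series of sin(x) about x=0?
Expand to order 3: sin(x) = -x^3/6 + x + O(x^4).
The coefficient of x^3 is -1/6.

Final answer: -1/6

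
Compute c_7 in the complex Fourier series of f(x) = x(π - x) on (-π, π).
Compute the real Fourier coefficients first: a_7 = 4/49, b_7 = 2·π/7.
Then c_7 = (a_7 − i·b_7)/2 = 2/49 - i·π/7.

Final answer: 2/49 - i·π/7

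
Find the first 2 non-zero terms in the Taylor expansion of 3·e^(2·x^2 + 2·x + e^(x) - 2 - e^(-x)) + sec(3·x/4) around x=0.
12·x·e^(-2) + 3·e^(-2) + 1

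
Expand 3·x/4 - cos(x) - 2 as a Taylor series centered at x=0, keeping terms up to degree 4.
-x^4/24 + x^2/2 + 3·x/4 - 3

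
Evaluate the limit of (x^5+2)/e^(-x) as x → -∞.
This is an ∞/∞ indeterminate form as x → -∞.
Compare growth rates of the dominant terms (exponentials ≫ polynomials ≫ logarithms), or apply L'Hôpital's rule; the quotient → 0.
Limit = 0.

Final answer: 0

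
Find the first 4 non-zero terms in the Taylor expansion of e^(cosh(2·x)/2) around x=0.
49·x^6·e^(1/2)/90 + 5·x^4·e^(1/2)/6 + x^2·e^(1/2) + e^(1/2)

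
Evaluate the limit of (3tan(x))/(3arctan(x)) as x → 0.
Both numerator and denominator → 0 as x → 0; this is a 0/0 indeterminate form.
Expand each to leading order near x = 0: numerator ~ 3·x, denominator ~ 3·x.
The limit of the ratio is 1.

Final answer: 1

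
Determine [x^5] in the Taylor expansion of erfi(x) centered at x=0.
Expand to order 5: erfi(x) = x^5/(5·√(π)) + 2·x^3/(3·√(π)) + 2·x/√(π) + O(x^6).
The coefficient of x^5 is 1/(5·√(π)).

Final answer: 1/(5·√(π))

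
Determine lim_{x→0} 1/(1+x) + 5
Direct substitution at x = 0 gives 6.

Final answer: 6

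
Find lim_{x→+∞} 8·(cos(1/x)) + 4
Evaluate the dominant behaviour as x → +∞; each term tends to a finite value or vanishes.
Limit = 12.

Final answer: 12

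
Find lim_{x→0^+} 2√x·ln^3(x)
This is a 0·∞ indeterminate form at x → 0⁺.
Rewrite the product as 2·ln^3(x) / x^(-1/2) and apply L'Hôpital, or use the standard hierarchy x^(-1/2) ≫ |ln x|^3 as x → 0⁺.
The indeterminate product → 0, so the limit = 0.

Final answer: 0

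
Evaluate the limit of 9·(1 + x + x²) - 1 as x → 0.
Direct substitution at x = 0 gives 8.

Final answer: 8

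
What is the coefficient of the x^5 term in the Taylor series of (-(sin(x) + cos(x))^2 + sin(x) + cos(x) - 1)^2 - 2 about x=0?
Expand to order 5: (-(sin(x) + cos(x))^2 + sin(x) + cos(x) - 1)^2 - 2 = -11·x^5/15 - 13·x^4/6 - 4·x^3/3 + 2·x^2 + 2·x - 1 + O(x^6).
The coefficient of x^5 is -11/15.

Final answer: -11/15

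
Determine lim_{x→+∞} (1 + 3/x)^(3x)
As x → +∞: write (1 + 3/x)^(3x) = ((1 + 3/x)^x)^3 → (e^3)^3 = e^9.
Limit = e^(9).

Final answer: e^(9)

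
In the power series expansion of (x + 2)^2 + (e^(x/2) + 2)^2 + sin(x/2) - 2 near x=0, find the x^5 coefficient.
Expand to order 5: (x + 2)^2 + (e^(x/2) + 2)^2 + sin(x/2) - 2 = 37·x^5/3840 + 5·x^4/96 + 11·x^3/48 + 2·x^2 + 15·x/2 + 11 + O(x^6).
The coefficient of x^5 is 37/3840.

Final answer: 37/3840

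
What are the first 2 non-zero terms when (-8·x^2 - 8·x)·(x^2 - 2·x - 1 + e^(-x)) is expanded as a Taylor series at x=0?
12·x^3 + 24·x^2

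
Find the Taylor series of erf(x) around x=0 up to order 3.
-2·x^3/(3·√(π)) + 2·x/√(π)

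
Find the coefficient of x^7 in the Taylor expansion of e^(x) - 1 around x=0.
Expand to order 7: e^(x) - 1 = x^7/5040 + x^6/720 + x^5/120 + x^4/24 + x^3/6 + x^2/2 + x + O(x^8).
The coefficient of x^7 is 1/5040.

Final answer: 1/5040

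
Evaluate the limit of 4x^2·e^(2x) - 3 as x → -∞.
The product is a 0·∞ indeterminate form at x → -∞.
Rewrite the product as 4x^2 / e^(-2x) (an ∞/∞ form) and apply L'Hôpital, or use the standard hierarchy e^(2|x|) ≫ |x^2| as x → -∞.
The indeterminate product → 0, so the limit = -3.

Final answer: -3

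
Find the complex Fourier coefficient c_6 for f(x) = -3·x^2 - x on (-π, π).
Compute the real Fourier coefficients first: a_6 = -1/3, b_6 = 1/3.
Then c_6 = (a_6 − i·b_6)/2 = -1/6 - i/6.

Final answer: -1/6 - i/6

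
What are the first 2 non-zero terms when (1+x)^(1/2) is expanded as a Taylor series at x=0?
x/2 + 1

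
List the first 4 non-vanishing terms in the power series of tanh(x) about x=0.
-17·x^7/315 + 2·x^5/15 - x^3/3 + x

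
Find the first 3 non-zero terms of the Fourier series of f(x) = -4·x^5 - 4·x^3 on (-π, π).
(-912 - 8·π^4 + 152·π^2)·sin(x) + (-16·π^2 + 24 + 4·π^4)·sin(2·x) + (-8·π^4/3 - 176/81 + 88·π^2/27)·sin(3·x)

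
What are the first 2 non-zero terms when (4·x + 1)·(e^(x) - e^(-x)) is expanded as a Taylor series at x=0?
8·x^2 + 2·x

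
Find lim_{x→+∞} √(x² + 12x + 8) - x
This is an ∞ − ∞ indeterminate form.
Multiply and divide by the conjugate √(x²+12x + 8) + x; the x² terms cancel, leaving (12x + 8)/(√(x²+12x + 8)+x) → 12/2 = 6.
Limit = 6.

Final answer: 6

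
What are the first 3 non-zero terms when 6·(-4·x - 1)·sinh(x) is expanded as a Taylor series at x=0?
-x^3 - 24·x^2 - 6·x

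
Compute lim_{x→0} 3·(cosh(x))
Direct substitution at x = 0 gives 3.

Final answer: 3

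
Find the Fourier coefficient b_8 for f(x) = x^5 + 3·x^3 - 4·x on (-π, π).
b_8 = (1/π) ∫_{-π}^{π} f(x)·sin(8x) dx.
Evaluate the integral (use parity and integration by parts as needed): b_8 = -π^4/4 - 43·π^2/64 + 2177/2048.

Final answer: -π^4/4 - 43·π^2/64 + 2177/2048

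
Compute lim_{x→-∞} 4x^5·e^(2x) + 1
The product is a 0·∞ indeterminate form at x → -∞.
Rewrite the product as 4x^5 / e^(-2x) (an ∞/∞ form) and apply L'Hôpital, or use the standard hierarchy e^(2|x|) ≫ |x^5| as x → -∞.
The indeterminate product → 0, so the limit = 1.

Final answer: 1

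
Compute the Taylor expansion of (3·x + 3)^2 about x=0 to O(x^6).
9·x^2 + 18·x + 9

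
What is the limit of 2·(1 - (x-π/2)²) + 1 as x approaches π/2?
Direct substitution at x = π/2 gives 3.

Final answer: 3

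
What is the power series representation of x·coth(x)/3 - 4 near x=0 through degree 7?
2·x^6/2835 - x^4/135 + x^2/9 - 11/3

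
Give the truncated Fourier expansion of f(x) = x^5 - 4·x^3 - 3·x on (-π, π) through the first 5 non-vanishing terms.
(-48·π^2 + 2·π^4 + 282)·sin(x) + (-π^4 - 21/2 + 9·π^2)·sin(2·x) + (-112·π^2/27 + 62/81 + 2·π^4/3)·sin(3·x) + (-π^4/2 + 33/64 + 21·π^2/8)·sin(4·x) + (-48·π^2/25 - 462/625 + 2·π^4/5)·sin(5·x)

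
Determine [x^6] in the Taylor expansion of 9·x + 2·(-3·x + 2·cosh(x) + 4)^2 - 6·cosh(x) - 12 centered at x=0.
Expand to order 6: 9·x + 2·(-3·x + 2·cosh(x) + 4)^2 - 6·cosh(x) - 12 = 47·x^6/120 - x^5 + 15·x^4/4 - 12·x^3 + 39·x^2 - 63·x + 54 + O(x^7).
The coefficient of x^6 is 47/120.

Final answer: 47/120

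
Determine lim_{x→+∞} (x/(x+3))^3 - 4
As x → +∞: x/(x+3) = 1/(1 + 3/x) → 1, and the 3rd power of a limit-1 base also → 1; with the additive constant, 1 - 4 = -3.
Limit = -3.

Final answer: -3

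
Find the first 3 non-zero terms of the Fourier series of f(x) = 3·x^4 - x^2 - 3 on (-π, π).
(148 - 24·π^2)·cos(x) + (-10 + 6·π^2)·cos(2·x) - π^2/3 - 3 + 3·π^4/5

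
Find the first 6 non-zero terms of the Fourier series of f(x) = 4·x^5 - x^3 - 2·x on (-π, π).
(-162·π^2 + 8·π^4 + 968)·sin(x) + (-4·π^4 - 59/2 + 21·π^2)·sin(2·x) + (-178·π^2/27 + 248/81 + 8·π^4/3)·sin(3·x) + (-2·π^4 - 1/8 + 3·π^2)·sin(4·x) + (-42·π^2/25 - 248/625 + 8·π^4/5)·sin(5·x) + (-4·π^4/3 + 79/162 + 29·π^2/27)·sin(6·x)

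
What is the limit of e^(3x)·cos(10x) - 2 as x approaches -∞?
Evaluate the dominant behaviour as x → -∞; each term tends to a finite value or vanishes.
Limit = -2.

Final answer: -2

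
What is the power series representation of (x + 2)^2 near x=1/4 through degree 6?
81/16 + 9·(x - 1/4)/2 + (x - 1/4)^2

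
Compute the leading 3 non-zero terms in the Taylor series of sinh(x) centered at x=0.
x^5/120 + x^3/6 + x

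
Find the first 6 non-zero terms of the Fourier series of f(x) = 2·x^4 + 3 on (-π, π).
(96 - 16·π^2)·cos(x) + (-6 + 4·π^2)·cos(2·x) + (32/27 - 16·π^2/9)·cos(3·x) + (-3/8 + π^2)·cos(4·x) + (96/625 - 16·π^2/25)·cos(5·x) + 3 + 2·π^4/5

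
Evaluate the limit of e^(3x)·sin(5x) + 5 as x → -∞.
Evaluate the dominant behaviour as x → -∞; each term tends to a finite value or vanishes.
Limit = 5.

Final answer: 5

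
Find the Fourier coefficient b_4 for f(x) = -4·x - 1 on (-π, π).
b_4 = (1/π) ∫_{-π}^{π} f(x)·sin(4x) dx.
Evaluate the integral (use parity and integration by parts as needed): b_4 = 2.

Final answer: 2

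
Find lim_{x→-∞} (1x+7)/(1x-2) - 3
Evaluate the dominant behaviour as x → -∞; each term tends to a finite value or vanishes.
Limit = -2.

Final answer: -2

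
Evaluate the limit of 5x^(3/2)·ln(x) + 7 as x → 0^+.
The product is a 0·∞ indeterminate form at x → 0⁺.
Rewrite the product as 5·ln(x) / x^(-3/2) and apply L'Hôpital, or use the standard hierarchy x^(-3/2) ≫ |ln x| as x → 0⁺.
The indeterminate product → 0, so the limit = 7.

Final answer: 7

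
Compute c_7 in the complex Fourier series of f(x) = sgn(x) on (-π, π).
Compute the real Fourier coefficients first: a_7 = 0, b_7 = 4/(7·π).
Then c_7 = (a_7 − i·b_7)/2 = -2·i/(7·π).

Final answer: -2·i/(7·π)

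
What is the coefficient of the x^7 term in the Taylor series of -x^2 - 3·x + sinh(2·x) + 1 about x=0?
Expand to order 7: -x^2 - 3·x + sinh(2·x) + 1 = 8·x^7/315 + 4·x^5/15 + 4·x^3/3 - x^2 - x + 1 + O(x^8).
The coefficient of x^7 is 8/315.

Final answer: 8/315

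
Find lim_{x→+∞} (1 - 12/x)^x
As x → +∞: this is the defining limit (1 - 12/x)^x → e^(-12).
Limit = e^(-12).

Final answer: e^(-12)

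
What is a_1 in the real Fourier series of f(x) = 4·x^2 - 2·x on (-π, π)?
a_1 = (1/π) ∫_{-π}^{π} f(x)·cos(1x) dx.
Evaluate the integral (use parity and integration by parts as needed): a_1 = -16.

Final answer: -16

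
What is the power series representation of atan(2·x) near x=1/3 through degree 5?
atan(2/3) + 18·(x - 1/3)/13 - 216·(x - 1/3)^2/169 + 648·(x - 1/3)^3/2197 + 38880·(x - 1/3)^4/28561 - 4642272·(x - 1/3)^5/1856465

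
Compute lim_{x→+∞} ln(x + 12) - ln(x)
This is an ∞ − ∞ indeterminate form.
Combine the logarithms: ln(x+12) − ln(x) = ln((x+12)/(x)) = ln(1 + 12/(x)) → ln(1) = 0.
Limit = 0.

Final answer: 0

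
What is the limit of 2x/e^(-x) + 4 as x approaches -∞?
The quotient is an ∞/∞ indeterminate form as x → -∞.
Compare growth rates of the dominant terms (exponentials ≫ polynomials ≫ logarithms), or apply L'Hôpital's rule; the quotient → 0.
Adding the constant: 0 + 4 = 4. Limit = 4.

Final answer: 4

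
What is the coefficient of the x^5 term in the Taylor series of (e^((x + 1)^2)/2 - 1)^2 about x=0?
Expand to order 5: (e^((x + 1)^2)/2 - 1)^2 = x^5·(-1 + e/2)^2·(13·e/(5·(-1 + e/2)) + 49·e^(2)/(6·(-1 + e/2)^2)) + x^4·(-1 + e/2)^2·(19·e/(6·(-1 + e/2)) + 67·e^(2)/(12·(-1 + e/2)^2)) + x^3·(-1 + e/2)^2·(10·e/(3·(-1 + e/2)) + 3·e^(2)/(-1 + e/2)^2) + x^2·(-1 + e/2)^2·(3·e/(-1 + e/2) + e^(2)/(-1 + e/2)^2) + 2·e·x·(-1 + e/2) + (-1 + e/2)^2 + O(x^6).
The coefficient of x^5 is (-1 + e/2)^2·(13·e/(5·(-1 + e/2)) + 49·e^(2)/(6·(-1 + e/2)^2)).

Final answer: (-1 + e/2)^2·(13·e/(5·(-1 + e/2)) + 49·e^(2)/(6·(-1 + e/2)^2))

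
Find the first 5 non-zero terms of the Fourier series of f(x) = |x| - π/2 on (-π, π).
-4·cos(x)/π - 4·cos(3·x)/(9·π) - 4·cos(5·x)/(25·π) - 4·cos(7·x)/(49·π) - 4·cos(9·x)/(81·π)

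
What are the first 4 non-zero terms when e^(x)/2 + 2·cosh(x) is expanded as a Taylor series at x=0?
x^3/12 + 5·x^2/4 + x/2 + 5/2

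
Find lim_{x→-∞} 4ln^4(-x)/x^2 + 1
The quotient is an ∞/∞ indeterminate form as x → -∞.
Compare growth rates of the dominant terms (exponentials ≫ polynomials ≫ logarithms), or apply L'Hôpital's rule; the quotient → 0.
Adding the constant: 0 + 1 = 1. Limit = 1.

Final answer: 1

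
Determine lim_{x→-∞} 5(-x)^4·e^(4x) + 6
The product is a 0·∞ indeterminate form at x → -∞.
Rewrite the product as 5(-x)^4 / e^(-4x) (an ∞/∞ form) and apply L'Hôpital, or use the standard hierarchy e^(4|x|) ≫ |(-x)^4| as x → -∞.
The indeterminate product → 0, so the limit = 6.

Final answer: 6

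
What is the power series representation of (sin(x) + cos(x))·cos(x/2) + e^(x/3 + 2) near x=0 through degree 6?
x^6·(-73/9216 + e^(2)/524880) + x^5·(e^(2)/29160 + 61/1920) + x^4·(e^(2)/1944 + 41/384) + x^3·(-7/24 + e^(2)/162) + x^2·(-5/8 + e^(2)/18) + x·(1 + e^(2)/3) + 1 + e^(2)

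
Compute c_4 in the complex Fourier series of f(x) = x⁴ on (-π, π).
Compute the real Fourier coefficients first: a_4 = -3/16 + π^2/2, b_4 = 0.
Then c_4 = (a_4 − i·b_4)/2 = -3/32 + π^2/4.

Final answer: -3/32 + π^2/4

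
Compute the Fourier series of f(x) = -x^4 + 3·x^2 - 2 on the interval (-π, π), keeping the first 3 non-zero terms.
(-60 + 8·π^2)·cos(x) + (6 - 2·π^2)·cos(2·x) - π^4/5 - 2 + π^2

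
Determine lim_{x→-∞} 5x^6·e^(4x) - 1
The product is a 0·∞ indeterminate form at x → -∞.
Rewrite the product as 5x^6 / e^(-4x) (an ∞/∞ form) and apply L'Hôpital, or use the standard hierarchy e^(4|x|) ≫ |x^6| as x → -∞.
The indeterminate product → 0, so the limit = -1.

Final answer: -1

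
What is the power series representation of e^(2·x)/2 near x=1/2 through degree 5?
e/2 + e·(x - 1/2) + e·(x - 1/2)^2 + 2·e·(x - 1/2)^3/3 + e·(x - 1/2)^4/3 + 2·e·(x - 1/2)^5/15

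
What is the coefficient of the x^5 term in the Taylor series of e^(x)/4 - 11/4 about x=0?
Expand to order 5: e^(x)/4 - 11/4 = x^5/480 + x^4/96 + x^3/24 + x^2/8 + x/4 - 5/2 + O(x^6).
The coefficient of x^5 is 1/480.

Final answer: 1/480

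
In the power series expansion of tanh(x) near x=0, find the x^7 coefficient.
Expand to order 7: tanh(x) = -17·x^7/315 + 2·x^5/15 - x^3/3 + x + O(x^8).
The coefficient of x^7 is -17/315.

Final answer: -17/315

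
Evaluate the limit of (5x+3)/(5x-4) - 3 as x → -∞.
Evaluate the dominant behaviour as x → -∞; each term tends to a finite value or vanishes.
Limit = -2.

Final answer: -2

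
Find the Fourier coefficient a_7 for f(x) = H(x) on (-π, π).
a_7 = (1/π) ∫_{-π}^{π} f(x)·cos(7x) dx.
Evaluate the integral (use parity and integration by parts as needed): a_7 = 0.

Final answer: 0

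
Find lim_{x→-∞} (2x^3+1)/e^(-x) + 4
The quotient is an ∞/∞ indeterminate form as x → -∞.
Compare growth rates of the dominant terms (exponentials ≫ polynomials ≫ logarithms), or apply L'Hôpital's rule; the quotient → 0.
Adding the constant: 0 + 4 = 4. Limit = 4.

Final answer: 4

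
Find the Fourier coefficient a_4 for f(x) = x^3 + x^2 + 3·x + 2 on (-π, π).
a_4 = (1/π) ∫_{-π}^{π} f(x)·cos(4x) dx.
Evaluate the integral (use parity and integration by parts as needed): a_4 = 1/4.

Final answer: 1/4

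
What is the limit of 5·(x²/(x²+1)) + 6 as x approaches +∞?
Evaluate the dominant behaviour as x → +∞; each term tends to a finite value or vanishes.
Limit = 11.

Final answer: 11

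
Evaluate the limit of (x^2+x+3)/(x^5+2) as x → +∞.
This is an ∞/∞ indeterminate form as x → +∞.
Divide numerator and denominator by x^5 and let the lower-order terms vanish; the numerator's degree 2 is below the denominator's degree 5, so the quotient → 0.
Limit = 0.

Final answer: 0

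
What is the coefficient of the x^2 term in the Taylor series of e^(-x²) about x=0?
Expand to order 2: e^(-x²) = 1 - x^2 + O(x^3).
The coefficient of x^2 is -1.

Final answer: -1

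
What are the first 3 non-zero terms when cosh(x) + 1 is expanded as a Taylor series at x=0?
x^4/24 + x^2/2 + 2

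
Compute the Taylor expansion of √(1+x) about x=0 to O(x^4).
x^3/16 - x^2/8 + x/2 + 1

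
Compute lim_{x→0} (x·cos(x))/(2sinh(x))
Both numerator and denominator → 0 as x → 0; this is a 0/0 indeterminate form.
Expand each to leading order near x = 0: numerator ~ x, denominator ~ 2·x.
The limit of the ratio is 1/2.

Final answer: 1/2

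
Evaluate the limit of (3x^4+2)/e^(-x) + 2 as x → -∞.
The quotient is an ∞/∞ indeterminate form as x → -∞.
Compare growth rates of the dominant terms (exponentials ≫ polynomials ≫ logarithms), or apply L'Hôpital's rule; the quotient → 0.
Adding the constant: 0 + 2 = 2. Limit = 2.

Final answer: 2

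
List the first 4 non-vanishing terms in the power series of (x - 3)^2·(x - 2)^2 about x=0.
-10·x^3 + 37·x^2 - 60·x + 36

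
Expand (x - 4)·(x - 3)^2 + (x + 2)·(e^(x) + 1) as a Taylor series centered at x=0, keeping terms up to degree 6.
x^6/90 + 7·x^5/120 + x^4/4 + 11·x^3/6 - 8·x^2 + 37·x - 32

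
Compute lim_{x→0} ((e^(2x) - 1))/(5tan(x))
Both numerator and denominator → 0 as x → 0; this is a 0/0 indeterminate form.
Expand each to leading order near x = 0: numerator ~ 2·x, denominator ~ 5·x.
The limit of the ratio is 2/5.

Final answer: 2/5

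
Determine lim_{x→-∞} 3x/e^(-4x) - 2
The quotient is an ∞/∞ indeterminate form as x → -∞.
Compare growth rates of the dominant terms (exponentials ≫ polynomials ≫ logarithms), or apply L'Hôpital's rule; the quotient → 0.
Adding the constant: 0 - 2 = -2. Limit = -2.

Final answer: -2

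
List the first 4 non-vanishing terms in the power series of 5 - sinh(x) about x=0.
-x^5/120 - x^3/6 - x + 5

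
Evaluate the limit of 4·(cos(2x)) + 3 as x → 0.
Direct substitution at x = 0 gives 7.

Final answer: 7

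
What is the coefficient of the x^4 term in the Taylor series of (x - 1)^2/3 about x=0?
Expand to order 4: (x - 1)^2/3 = x^2/3 - 2·x/3 + 1/3 + O(x^5).
The coefficient of x^4 is 0.

Final answer: 0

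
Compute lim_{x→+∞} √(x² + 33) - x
This is an ∞ − ∞ indeterminate form.
Multiply and divide by the conjugate √(x²+33) + x; the x² terms cancel, leaving 33/(√(x²+33)+x) → 0.
Limit = 0.

Final answer: 0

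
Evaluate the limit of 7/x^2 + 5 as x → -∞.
Evaluate the dominant behaviour as x → -∞; each term tends to a finite value or vanishes.
Limit = 5.

Final answer: 5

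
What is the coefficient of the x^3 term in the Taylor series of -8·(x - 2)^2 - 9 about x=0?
Expand to order 3: -8·(x - 2)^2 - 9 = -8·x^2 + 32·x - 41 + O(x^4).
The coefficient of x^3 is 0.

Final answer: 0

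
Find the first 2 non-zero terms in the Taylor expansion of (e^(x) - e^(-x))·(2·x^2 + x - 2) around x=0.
2·x^2 - 4·x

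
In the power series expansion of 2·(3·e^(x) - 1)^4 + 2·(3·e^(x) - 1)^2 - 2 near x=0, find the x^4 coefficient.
Expand to order 4: 2·(3·e^(x) - 1)^4 + 2·(3·e^(x) - 1)^2 - 2 = 2163·x^4/2 + 918·x^3 + 558·x^2 + 216·x + 38 + O(x^5).
The coefficient of x^4 is 2163/2.

Final answer: 2163/2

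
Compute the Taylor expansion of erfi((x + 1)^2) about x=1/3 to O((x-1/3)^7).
erfi(16/9) + 16·e^(256/81)·(x - 1/3)/(3·√(π)) + 2210·e^(256/81)·(x - 1/3)^2/(81·√(π)) + 731648·e^(256/81)·(x - 1/3)^3/(6561·√(π)) + 68554208·e^(256/81)·(x - 1/3)^4/(177147·√(π)) + 28342030832·e^(256/81)·(x - 1/3)^5/(23914845·√(π)) + 6358628580766·e^(256/81)·(x - 1/3)^6/(1937102445·√(π))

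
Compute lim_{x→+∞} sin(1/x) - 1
Evaluate the dominant behaviour as x → +∞; each term tends to a finite value or vanishes.
Limit = -1.

Final answer: -1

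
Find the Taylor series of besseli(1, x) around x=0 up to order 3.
x^3/16 + x/2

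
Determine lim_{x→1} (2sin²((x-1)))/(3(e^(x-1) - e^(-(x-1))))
Both numerator and denominator → 0 as x → 1; this is a 0/0 indeterminate form.
Expand each to leading order near x = 1: numerator ~ 2·(x - 1)^2, denominator ~ 6·(x - 1).
The limit of the ratio is 0.

Final answer: 0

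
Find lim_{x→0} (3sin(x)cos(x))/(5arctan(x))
Both numerator and denominator → 0 as x → 0; this is a 0/0 indeterminate form.
Expand each to leading order near x = 0: numerator ~ 3·x, denominator ~ 5·x.
The limit of the ratio is 3/5.

Final answer: 3/5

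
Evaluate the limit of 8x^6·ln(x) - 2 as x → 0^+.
The product is a 0·∞ indeterminate form at x → 0⁺.
Rewrite the product as 8·ln(x) / x^(-6) and apply L'Hôpital, or use the standard hierarchy x^(-6) ≫ |ln x| as x → 0⁺.
The indeterminate product → 0, so the limit = -2.

Final answer: -2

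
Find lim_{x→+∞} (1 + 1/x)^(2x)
As x → +∞: write (1 + 1/x)^(2x) = ((1 + 1/x)^x)^2 → (e^1)^2 = e^2.
Limit = e^(2).

Final answer: e^(2)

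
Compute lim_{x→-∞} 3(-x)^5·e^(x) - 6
The product is a 0·∞ indeterminate form at x → -∞.
Rewrite the product as 3(-x)^5 / e^(-x) (an ∞/∞ form) and apply L'Hôpital, or use the standard hierarchy e^(|x|) ≫ |(-x)^5| as x → -∞.
The indeterminate product → 0, so the limit = -6.

Final answer: -6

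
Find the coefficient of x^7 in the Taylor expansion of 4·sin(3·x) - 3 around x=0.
Expand to order 7: 4·sin(3·x) - 3 = -243·x^7/140 + 81·x^5/10 - 18·x^3 + 12·x - 3 + O(x^8).
The coefficient of x^7 is -243/140.

Final answer: -243/140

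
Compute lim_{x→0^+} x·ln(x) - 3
The product is a 0·∞ indeterminate form at x → 0⁺.
Rewrite the product as ln(x) / x^(-1) and apply L'Hôpital, or use the standard hierarchy x^(-1) ≫ |ln x| as x → 0⁺.
The indeterminate product → 0, so the limit = -3.

Final answer: -3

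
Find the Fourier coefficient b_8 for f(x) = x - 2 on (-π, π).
b_8 = (1/π) ∫_{-π}^{π} f(x)·sin(8x) dx.
Evaluate the integral (use parity and integration by parts as needed): b_8 = -1/4.

Final answer: -1/4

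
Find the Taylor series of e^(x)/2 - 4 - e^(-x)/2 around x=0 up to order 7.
x^7/5040 + x^5/120 + x^3/6 + x - 4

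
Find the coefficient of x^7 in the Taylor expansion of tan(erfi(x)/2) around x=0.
Expand to order 7: tan(erfi(x)/2) = x^7·(17/(315·π^(7/2)) + 2/(9·π^(5/2)) + 1/(42·√(π)) + 19/(90·π^(3/2))) + x^5·(2/(15·π^(5/2)) + 1/(10·√(π)) + 1/(3·π^(3/2))) + x^3·(1/(3·π^(3/2)) + 1/(3·√(π))) + x/√(π) + O(x^8).
The coefficient of x^7 is 17/(315·π^(7/2)) + 2/(9·π^(5/2)) + 1/(42·√(π)) + 19/(90·π^(3/2)).

Final answer: 17/(315·π^(7/2)) + 2/(9·π^(5/2)) + 1/(42·√(π)) + 19/(90·π^(3/2))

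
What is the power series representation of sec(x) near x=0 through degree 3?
x^2/2 + 1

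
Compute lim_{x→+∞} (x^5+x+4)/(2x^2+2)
This is an ∞/∞ indeterminate form as x → +∞.
Divide numerator and denominator by x^5 and let the lower-order terms vanish; the numerator's degree 5 exceeds the denominator's degree 2, so the quotient diverges.
Limit = ∞.

Final answer: ∞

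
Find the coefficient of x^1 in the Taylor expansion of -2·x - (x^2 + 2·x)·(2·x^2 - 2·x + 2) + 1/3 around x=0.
Expand to order 1: -2·x - (x^2 + 2·x)·(2·x^2 - 2·x + 2) + 1/3 = 1/3 - 6·x + O(x^2).
The coefficient of x^1 is -6.

Final answer: -6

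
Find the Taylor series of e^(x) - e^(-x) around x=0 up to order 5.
x^5/60 + x^3/3 + 2·x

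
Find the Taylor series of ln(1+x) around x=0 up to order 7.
x^7/7 - x^6/6 + x^5/5 - x^4/4 + x^3/3 - x^2/2 + x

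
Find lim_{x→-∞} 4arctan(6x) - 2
Evaluate the dominant behaviour as x → -∞; each term tends to a finite value or vanishes.
Limit = -2·π - 2.

Final answer: -2·π - 2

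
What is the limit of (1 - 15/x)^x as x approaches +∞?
As x → +∞: this is the defining limit (1 - 15/x)^x → e^(-15).
Limit = e^(-15).

Final answer: e^(-15)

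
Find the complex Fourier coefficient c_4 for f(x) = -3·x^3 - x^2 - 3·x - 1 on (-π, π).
Compute the real Fourier coefficients first: a_4 = -1/4, b_4 = 15/16 + 3·π^2/2.
Then c_4 = (a_4 − i·b_4)/2 = -1/8 - 3·i·π^2/4 - 15·i/32.

Final answer: -1/8 - 3·i·π^2/4 - 15·i/32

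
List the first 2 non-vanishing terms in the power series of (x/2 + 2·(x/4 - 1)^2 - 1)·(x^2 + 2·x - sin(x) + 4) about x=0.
4 - x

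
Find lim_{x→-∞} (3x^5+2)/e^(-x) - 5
The quotient is an ∞/∞ indeterminate form as x → -∞.
Compare growth rates of the dominant terms (exponentials ≫ polynomials ≫ logarithms), or apply L'Hôpital's rule; the quotient → 0.
Adding the constant: 0 - 5 = -5. Limit = -5.

Final answer: -5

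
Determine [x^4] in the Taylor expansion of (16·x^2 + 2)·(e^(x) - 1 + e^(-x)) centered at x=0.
Expand to order 4: (16·x^2 + 2)·(e^(x) - 1 + e^(-x)) = 97·x^4/6 + 18·x^2 + 2 + O(x^5).
The coefficient of x^4 is 97/6.

Final answer: 97/6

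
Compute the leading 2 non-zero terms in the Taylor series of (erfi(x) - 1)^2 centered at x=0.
-4·x/√(π) + 1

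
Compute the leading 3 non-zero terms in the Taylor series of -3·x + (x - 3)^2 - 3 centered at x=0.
x^2 - 9·x + 6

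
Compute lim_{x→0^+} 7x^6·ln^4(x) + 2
The product is a 0·∞ indeterminate form at x → 0⁺.
Rewrite the product as 7·ln^4(x) / x^(-6) and apply L'Hôpital, or use the standard hierarchy x^(-6) ≫ |ln x|^4 as x → 0⁺.
The indeterminate product → 0, so the limit = 2.

Final answer: 2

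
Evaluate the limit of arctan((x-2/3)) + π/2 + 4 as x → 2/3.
Direct substitution at x = 2/3 gives π/2 + 4.

Final answer: π/2 + 4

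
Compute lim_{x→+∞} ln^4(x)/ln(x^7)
This is an ∞/∞ indeterminate form as x → +∞.
Write ln(x^7) = 7·ln(x), reducing the quotient to ln^3(x)/7 → ∞.
Limit = ∞.

Final answer: ∞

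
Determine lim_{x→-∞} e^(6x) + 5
Evaluate the dominant behaviour as x → -∞; each term tends to a finite value or vanishes.
Limit = 5.

Final answer: 5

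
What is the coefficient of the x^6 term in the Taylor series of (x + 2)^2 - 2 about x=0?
Expand to order 6: (x + 2)^2 - 2 = x^2 + 4·x + 2 + O(x^7).
The coefficient of x^6 is 0.

Final answer: 0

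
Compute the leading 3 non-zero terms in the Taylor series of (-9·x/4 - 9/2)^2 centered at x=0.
81·x^2/16 + 81·x/4 + 81/4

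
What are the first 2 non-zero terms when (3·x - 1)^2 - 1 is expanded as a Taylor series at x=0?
9·x^2 - 6·x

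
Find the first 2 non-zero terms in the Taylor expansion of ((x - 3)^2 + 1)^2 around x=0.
100 - 120·x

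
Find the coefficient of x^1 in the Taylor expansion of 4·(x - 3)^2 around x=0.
Expand to order 1: 4·(x - 3)^2 = 36 - 24·x + O(x^2).
The coefficient of x^1 is -24.

Final answer: -24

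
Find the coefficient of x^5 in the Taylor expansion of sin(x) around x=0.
Expand to order 5: sin(x) = x^5/120 - x^3/6 + x + O(x^6).
The coefficient of x^5 is 1/120.

Final answer: 1/120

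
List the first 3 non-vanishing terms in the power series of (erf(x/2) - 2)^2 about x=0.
x^2/π - 4·x/√(π) + 4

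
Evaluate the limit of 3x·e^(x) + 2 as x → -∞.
The product is a 0·∞ indeterminate form at x → -∞.
Rewrite the product as 3x / e^(-x) (an ∞/∞ form) and apply L'Hôpital, or use the standard hierarchy e^(|x|) ≫ |x| as x → -∞.
The indeterminate product → 0, so the limit = 2.

Final answer: 2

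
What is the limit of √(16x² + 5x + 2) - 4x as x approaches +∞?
As x → +∞: multiply by the conjugate to get (5x+2)/(√(16x²+5x+2)+4x); the denominator ~ 8x, so the limit is 5/8.
Limit = 5/8.

Final answer: 5/8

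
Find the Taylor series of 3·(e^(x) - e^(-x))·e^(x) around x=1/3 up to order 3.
-3 + 3·e^(2/3) + 6·e^(2/3)·(x - 1/3) + 6·e^(2/3)·(x - 1/3)^2 + 4·e^(2/3)·(x - 1/3)^3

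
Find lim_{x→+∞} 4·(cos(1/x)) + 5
Evaluate the dominant behaviour as x → +∞; each term tends to a finite value or vanishes.
Limit = 9.

Final answer: 9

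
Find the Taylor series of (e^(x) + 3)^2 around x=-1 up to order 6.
(1 + 6·e + 9·e^(2))·e^(-2) + (2 + 6·e)·e^(-2)·(x + 1) + (2 + 3·e)·e^(-2)·(x + 1)^2 + (4 + 3·e)·e^(-2)·(x + 1)^3/3 + (8 + 3·e)·e^(-2)·(x + 1)^4/12 + (3·e + 16)·e^(-2)·(x + 1)^5/60 + (3·e + 32)·e^(-2)·(x + 1)^6/360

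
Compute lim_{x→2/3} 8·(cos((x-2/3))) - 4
Direct substitution at x = 2/3 gives 4.

Final answer: 4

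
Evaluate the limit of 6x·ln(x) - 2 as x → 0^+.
The product is a 0·∞ indeterminate form at x → 0⁺.
Rewrite the product as 6·ln(x) / x^(-1) and apply L'Hôpital, or use the standard hierarchy x^(-1) ≫ |ln x| as x → 0⁺.
The indeterminate product → 0, so the limit = -2.

Final answer: -2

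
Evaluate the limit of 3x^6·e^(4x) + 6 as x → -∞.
The product is a 0·∞ indeterminate form at x → -∞.
Rewrite the product as 3x^6 / e^(-4x) (an ∞/∞ form) and apply L'Hôpital, or use the standard hierarchy e^(4|x|) ≫ |x^6| as x → -∞.
The indeterminate product → 0, so the limit = 6.

Final answer: 6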